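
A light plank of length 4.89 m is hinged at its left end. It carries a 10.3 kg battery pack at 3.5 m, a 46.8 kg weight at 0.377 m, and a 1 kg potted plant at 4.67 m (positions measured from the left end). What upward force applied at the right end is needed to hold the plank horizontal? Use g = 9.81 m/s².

F ≈ 117 N

Take moments about the left end.
Battery pack: 10.3 × 9.81 = 101 N down at 3.5 m → arm 3.5 m, τ = 101 × 3.5 = 353.5 N·m clockwise.
Weight: 46.8 × 9.81 = 459.1 N down at 0.377 m → arm 0.377 m, τ = 459.1 × 0.377 = 173.1 N·m clockwise.
Potted plant: 1 × 9.81 = 9.81 N down at 4.67 m → arm 4.67 m, τ = 9.81 × 4.67 = 45.81 N·m clockwise.
Net moment of the loads = 572.4 N·m clockwise.
The upward force F acts at the right end, arm 4.89 m, giving F × 4.89 counterclockwise.
Balancing moments: F × 4.89 = 572.4, giving F = 572.4 / 4.89 = 117 N.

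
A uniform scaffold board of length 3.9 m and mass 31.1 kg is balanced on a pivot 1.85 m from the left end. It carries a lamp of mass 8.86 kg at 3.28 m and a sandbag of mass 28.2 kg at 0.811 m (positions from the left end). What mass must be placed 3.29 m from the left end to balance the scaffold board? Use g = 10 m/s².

Sum moments about the pivot (at 1.85 m from the left end) (the support reaction has zero arm there).
Beam weight: 31.1 × 10 = 311 N down at 1.95 m → arm 0.1 m, τ = 311 × 0.1 = 31.1 N·m clockwise.
Lamp: 8.86 × 10 = 88.6 N down at 3.28 m → arm 1.43 m, τ = 88.6 × 1.43 = 126.7 N·m clockwise.
Sandbag: 28.2 × 10 = 282 N down at 0.811 m → arm 1.039 m, τ = 282 × 1.039 = 293 N·m counterclockwise.
Net moment of known loads = 135.2 N·m counterclockwise.
An unknown mass m at 3.29 m has arm 1.44 m; its moment is m·g·1.44 clockwise.
Balancing moments: m × 10 × 1.44 = 135.2, giving m = 135.2 / (10 × 1.44) = 9.39 kg.

m ≈ 9.39 kg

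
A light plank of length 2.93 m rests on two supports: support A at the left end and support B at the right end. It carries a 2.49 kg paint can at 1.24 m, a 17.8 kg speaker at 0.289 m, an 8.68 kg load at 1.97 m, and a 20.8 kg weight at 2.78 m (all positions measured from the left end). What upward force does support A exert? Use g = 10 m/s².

R_A ≈ 214 N

Taking torques about support B:
Paint can: 2.49 × 10 = 24.9 N down at 1.24 m → arm 1.69 m, τ = 24.9 × 1.69 = 42.08 N·m counterclockwise.
Speaker: 17.8 × 10 = 178 N down at 0.289 m → arm 2.641 m, τ = 178 × 2.641 = 470.1 N·m counterclockwise.
Load: 8.68 × 10 = 86.8 N down at 1.97 m → arm 0.96 m, τ = 86.8 × 0.96 = 83.33 N·m counterclockwise.
Weight: 20.8 × 10 = 208 N down at 2.78 m → arm 0.15 m, τ = 208 × 0.15 = 31.2 N·m counterclockwise.
Net load moment about support B = 626.7 N·m counterclockwise.
Reaction R at support A is upward at 0 m, arm 2.93 m → moment R × 2.93 clockwise.
For rotational equilibrium, R × 2.93 = 626.7, so R = 214 N.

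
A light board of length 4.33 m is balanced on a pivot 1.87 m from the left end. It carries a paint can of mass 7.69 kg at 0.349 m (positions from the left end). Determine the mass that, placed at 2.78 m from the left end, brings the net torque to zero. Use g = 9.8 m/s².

m ≈ 12.9 kg

Taking torques about the pivot (at 1.87 m from the left end):
Paint can: 7.69 × 9.8 = 75.36 N down at 0.349 m → arm 1.521 m, τ = 75.36 × 1.521 = 114.6 N·m counterclockwise.
Net moment of known loads = 114.6 N·m counterclockwise.
An unknown mass m at 2.78 m has arm 0.91 m; its moment is m·g·0.91 clockwise.
Setting net torque to zero: m × 9.8 × 0.91 = 114.6 → m = 114.6 / (9.8 × 0.91) = 12.9 kg.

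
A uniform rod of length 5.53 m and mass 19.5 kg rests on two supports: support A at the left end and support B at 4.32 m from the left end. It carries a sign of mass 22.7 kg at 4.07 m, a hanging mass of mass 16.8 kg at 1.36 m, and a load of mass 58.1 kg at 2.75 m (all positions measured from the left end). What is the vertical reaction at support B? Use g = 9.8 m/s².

Taking torques about support A:
Beam weight: 19.5 × 9.8 = 191.1 N down at 2.765 m → arm 2.765 m, τ = 191.1 × 2.765 = 528.4 N·m clockwise.
Sign: 22.7 × 9.8 = 222.5 N down at 4.07 m → arm 4.07 m, τ = 222.5 × 4.07 = 905.6 N·m clockwise.
Hanging mass: 16.8 × 9.8 = 164.6 N down at 1.36 m → arm 1.36 m, τ = 164.6 × 1.36 = 223.9 N·m clockwise.
Load: 58.1 × 9.8 = 569.4 N down at 2.75 m → arm 2.75 m, τ = 569.4 × 2.75 = 1566 N·m clockwise.
Net load moment about support A = 3224 N·m clockwise.
Reaction R at support B is upward at 4.32 m, arm 4.32 m → moment R × 4.32 counterclockwise.
Setting net torque to zero: R × 4.32 = 3224 → R = 746 N.

R_B ≈ 746 N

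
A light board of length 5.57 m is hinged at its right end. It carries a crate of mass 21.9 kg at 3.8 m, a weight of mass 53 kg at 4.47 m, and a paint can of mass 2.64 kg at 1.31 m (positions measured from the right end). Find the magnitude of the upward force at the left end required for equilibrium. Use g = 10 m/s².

Taking torques about the right end:
Crate: 21.9 × 10 = 219 N down at 3.8 m → arm 3.8 m, τ = 219 × 3.8 = 832.2 N·m counterclockwise.
Weight: 53 × 10 = 530 N down at 4.47 m → arm 4.47 m, τ = 530 × 4.47 = 2369 N·m counterclockwise.
Paint can: 2.64 × 10 = 26.4 N down at 1.31 m → arm 1.31 m, τ = 26.4 × 1.31 = 34.58 N·m counterclockwise.
Net moment of the loads = 3236 N·m counterclockwise.
The upward force F acts at the left end, arm 5.57 m, giving F × 5.57 clockwise.
Balancing moments: F × 5.57 = 3236, giving F = 3236 / 5.57 = 581 N.

F ≈ 581 N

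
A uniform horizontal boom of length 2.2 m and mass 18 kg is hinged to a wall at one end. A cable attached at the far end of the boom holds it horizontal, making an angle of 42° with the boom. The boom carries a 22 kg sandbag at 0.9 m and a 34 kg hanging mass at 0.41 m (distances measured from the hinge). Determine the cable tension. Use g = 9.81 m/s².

T ≈ 357 N

Sum moments about the hinge (the unknown hinge reaction has zero arm there).
Beam weight: 18 × 9.81 = 176.6 N down at 1.1 m → arm 1.1 m, τ = 176.6 × 1.1 = 194.3 N·m clockwise.
Sandbag: 22 × 9.81 = 215.8 N down at 0.9 m → arm 0.9 m, τ = 215.8 × 0.9 = 194.2 N·m clockwise.
Hanging mass: 34 × 9.81 = 333.5 N down at 0.41 m → arm 0.41 m, τ = 333.5 × 0.41 = 136.7 N·m clockwise.
Total clockwise load moment = 525.2 N·m.
The cable tension T acts at 2.2 m; only its component perpendicular to the boom, T sinθ, produces torque. sin 42° = 0.6691.
Στ = 0 ⇒ T × 2.2 × 0.6691 = 525.2 ⇒ T = 525.2 / 1.472 = 357 N.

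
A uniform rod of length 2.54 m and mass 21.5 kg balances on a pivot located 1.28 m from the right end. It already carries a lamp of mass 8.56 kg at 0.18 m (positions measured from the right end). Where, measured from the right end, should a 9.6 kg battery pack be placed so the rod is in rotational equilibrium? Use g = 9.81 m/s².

Choose the pivot (at 1.28 m from the right end) as the axis so the support reaction has zero arm there.
Beam weight: 21.5 × 9.81 = 210.9 N down at 1.27 m → arm 0.01 m, τ = 210.9 × 0.01 = 2.109 N·m clockwise.
Lamp: 8.56 × 9.81 = 83.97 N down at 0.18 m → arm 1.1 m, τ = 83.97 × 1.1 = 92.37 N·m clockwise.
Net moment of existing loads = 94.48 N·m clockwise.
The battery pack weighs 9.6 × 9.81 = 94.18 N and must supply an equal counterclockwise moment, so its lever arm about the pivot is 94.48 / 94.18 = 1 m.
That puts it at 1.28 + 1 = 2.28 m from the right end.

x ≈ 2.28 m from the right end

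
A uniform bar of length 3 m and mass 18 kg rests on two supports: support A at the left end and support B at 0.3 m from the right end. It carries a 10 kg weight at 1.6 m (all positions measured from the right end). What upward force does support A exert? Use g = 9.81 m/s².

Sum moments about support B (its reaction then has zero moment arm).
Beam weight: 18 × 9.81 = 176.6 N down at 1.5 m → arm 1.2 m, τ = 176.6 × 1.2 = 211.9 N·m counterclockwise.
Weight: 10 × 9.81 = 98.1 N down at 1.6 m → arm 1.3 m, τ = 98.1 × 1.3 = 127.5 N·m counterclockwise.
Net load moment about support B = 339.4 N·m counterclockwise.
Reaction R at support A is upward at 3 m, arm 2.7 m → moment R × 2.7 clockwise.
Setting net torque to zero: R × 2.7 = 339.4 → R = 126 N.

R_A ≈ 126 N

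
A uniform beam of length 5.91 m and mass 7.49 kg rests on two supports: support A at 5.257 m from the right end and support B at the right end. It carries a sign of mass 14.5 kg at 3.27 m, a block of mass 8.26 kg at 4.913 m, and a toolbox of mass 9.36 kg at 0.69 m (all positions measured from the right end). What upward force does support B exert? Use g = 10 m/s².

R_B ≈ 174 N

Choose support A as the axis so its reaction then has zero moment arm.
Beam weight: 7.49 × 10 = 74.9 N down at 2.955 m → arm 2.302 m, τ = 74.9 × 2.302 = 172.4 N·m clockwise.
Sign: 14.5 × 10 = 145 N down at 3.27 m → arm 1.987 m, τ = 145 × 1.987 = 288.1 N·m clockwise.
Block: 8.26 × 10 = 82.6 N down at 4.913 m → arm 0.344 m, τ = 82.6 × 0.344 = 28.41 N·m clockwise.
Toolbox: 9.36 × 10 = 93.6 N down at 0.69 m → arm 4.567 m, τ = 93.6 × 4.567 = 427.5 N·m clockwise.
Net load moment about support A = 916.4 N·m clockwise.
Reaction R at support B is upward at 0 m, arm 5.257 m → moment R × 5.257 counterclockwise.
Στ = 0 ⇒ R × 5.257 = 916.4 ⇒ R = 174 N.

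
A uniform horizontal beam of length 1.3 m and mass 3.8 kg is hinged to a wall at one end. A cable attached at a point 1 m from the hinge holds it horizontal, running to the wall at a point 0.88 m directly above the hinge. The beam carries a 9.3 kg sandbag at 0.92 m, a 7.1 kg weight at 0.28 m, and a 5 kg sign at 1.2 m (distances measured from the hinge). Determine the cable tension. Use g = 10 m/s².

Take moments about the hinge.
Beam weight: 3.8 × 10 = 38 N down at 0.65 m → arm 0.65 m, τ = 38 × 0.65 = 24.7 N·m clockwise.
Sandbag: 9.3 × 10 = 93 N down at 0.92 m → arm 0.92 m, τ = 93 × 0.92 = 85.56 N·m clockwise.
Weight: 7.1 × 10 = 71 N down at 0.28 m → arm 0.28 m, τ = 71 × 0.28 = 19.88 N·m clockwise.
Sign: 5 × 10 = 50 N down at 1.2 m → arm 1.2 m, τ = 50 × 1.2 = 60 N·m clockwise.
Total clockwise load moment = 190.1 N·m.
The cable tension T acts at 1 m; only its component perpendicular to the beam, T sinθ, produces torque. sinθ = h/√(h²+d²) = 0.88/√(0.88²+1²) = 0.6606.
Στ = 0 ⇒ T × 1 × 0.6606 = 190.1 ⇒ T = 190.1 / 0.6606 = 288 N.

T ≈ 288 N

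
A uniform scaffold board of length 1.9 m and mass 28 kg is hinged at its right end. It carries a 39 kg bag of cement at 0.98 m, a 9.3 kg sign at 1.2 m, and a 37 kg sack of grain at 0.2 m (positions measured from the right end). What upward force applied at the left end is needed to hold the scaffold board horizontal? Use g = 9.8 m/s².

Choose the right end as the axis so the unknown pivot reaction has zero arm there.
Beam weight: 28 × 9.8 = 274.4 N down at 0.95 m → arm 0.95 m, τ = 274.4 × 0.95 = 260.7 N·m counterclockwise.
Bag of cement: 39 × 9.8 = 382.2 N down at 0.98 m → arm 0.98 m, τ = 382.2 × 0.98 = 374.6 N·m counterclockwise.
Sign: 9.3 × 9.8 = 91.14 N down at 1.2 m → arm 1.2 m, τ = 91.14 × 1.2 = 109.4 N·m counterclockwise.
Sack of grain: 37 × 9.8 = 362.6 N down at 0.2 m → arm 0.2 m, τ = 362.6 × 0.2 = 72.52 N·m counterclockwise.
Net moment of the loads = 817.2 N·m counterclockwise.
The upward force F acts at the left end, arm 1.9 m, giving F × 1.9 clockwise.
Balancing moments: F × 1.9 = 817.2, giving F = 817.2 / 1.9 = 430 N.

F ≈ 430 N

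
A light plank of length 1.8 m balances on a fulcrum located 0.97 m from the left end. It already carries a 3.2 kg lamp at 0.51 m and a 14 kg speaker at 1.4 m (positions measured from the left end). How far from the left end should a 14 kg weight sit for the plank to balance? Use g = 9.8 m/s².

x ≈ 0.645 m from the left end

About the fulcrum (at 0.97 m from the left end):
Lamp: 3.2 × 9.8 = 31.36 N down at 0.51 m → arm 0.46 m, τ = 31.36 × 0.46 = 14.43 N·m counterclockwise.
Speaker: 14 × 9.8 = 137.2 N down at 1.4 m → arm 0.43 m, τ = 137.2 × 0.43 = 59 N·m clockwise.
Net moment of existing loads = 44.57 N·m clockwise.
The weight weighs 14 × 9.8 = 137.2 N and must supply an equal counterclockwise moment, so its lever arm about the fulcrum is 44.57 / 137.2 = 0.325 m.
That puts it at 0.97 − 0.325 = 0.645 m from the left end.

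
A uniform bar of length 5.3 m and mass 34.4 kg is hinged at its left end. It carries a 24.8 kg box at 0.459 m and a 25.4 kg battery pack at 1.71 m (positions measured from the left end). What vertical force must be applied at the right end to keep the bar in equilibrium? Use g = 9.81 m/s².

Sum moments about the left end (the unknown pivot reaction has zero arm there).
Beam weight: 34.4 × 9.81 = 337.5 N down at 2.65 m → arm 2.65 m, τ = 337.5 × 2.65 = 894.4 N·m clockwise.
Box: 24.8 × 9.81 = 243.3 N down at 0.459 m → arm 0.459 m, τ = 243.3 × 0.459 = 111.7 N·m clockwise.
Battery pack: 25.4 × 9.81 = 249.2 N down at 1.71 m → arm 1.71 m, τ = 249.2 × 1.71 = 426.1 N·m clockwise.
Net moment of the loads = 1432 N·m clockwise.
The upward force F acts at the right end, arm 5.3 m, giving F × 5.3 counterclockwise.
Balancing moments: F × 5.3 = 1432, giving F = 1432 / 5.3 = 270 N.

F ≈ 270 N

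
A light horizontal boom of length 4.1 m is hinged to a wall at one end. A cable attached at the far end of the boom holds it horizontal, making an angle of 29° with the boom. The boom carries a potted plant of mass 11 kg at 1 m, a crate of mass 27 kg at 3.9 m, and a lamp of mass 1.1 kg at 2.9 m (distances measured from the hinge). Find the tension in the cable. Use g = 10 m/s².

T ≈ 601 N

About the hinge:
Potted plant: 11 × 10 = 110 N down at 1 m → arm 1 m, τ = 110 × 1 = 110 N·m clockwise.
Crate: 27 × 10 = 270 N down at 3.9 m → arm 3.9 m, τ = 270 × 3.9 = 1053 N·m clockwise.
Lamp: 1.1 × 10 = 11 N down at 2.9 m → arm 2.9 m, τ = 11 × 2.9 = 31.9 N·m clockwise.
Total clockwise load moment = 1195 N·m.
The cable tension T acts at 4.1 m; only its component perpendicular to the boom, T sinθ, produces torque. sin 29° = 0.4848.
Balancing moments: T × 4.1 × 0.4848 = 1195, giving T = 1195 / 1.988 = 601 N.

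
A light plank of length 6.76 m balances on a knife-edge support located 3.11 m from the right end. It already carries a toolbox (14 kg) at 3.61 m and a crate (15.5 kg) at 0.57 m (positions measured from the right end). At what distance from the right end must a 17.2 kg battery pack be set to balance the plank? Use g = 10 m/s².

x ≈ 4.99 m from the right end

Taking torques about the knife-edge support (at 3.11 m from the right end):
Toolbox: 14 × 10 = 140 N down at 3.61 m → arm 0.5 m, τ = 140 × 0.5 = 70 N·m counterclockwise.
Crate: 15.5 × 10 = 155 N down at 0.57 m → arm 2.54 m, τ = 155 × 2.54 = 393.7 N·m clockwise.
Net moment of existing loads = 323.7 N·m clockwise.
The battery pack weighs 17.2 × 10 = 172 N and must supply an equal counterclockwise moment, so its lever arm about the knife-edge support is 323.7 / 172 = 1.88 m.
That puts it at 3.11 + 1.88 = 4.99 m from the right end.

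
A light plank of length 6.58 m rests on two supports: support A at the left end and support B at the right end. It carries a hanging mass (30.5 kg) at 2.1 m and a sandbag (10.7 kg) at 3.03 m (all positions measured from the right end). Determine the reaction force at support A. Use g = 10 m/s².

R_A ≈ 147 N

Choose support B as the axis so its reaction then has zero moment arm.
Hanging mass: 30.5 × 10 = 305 N down at 2.1 m → arm 2.1 m, τ = 305 × 2.1 = 640.5 N·m counterclockwise.
Sandbag: 10.7 × 10 = 107 N down at 3.03 m → arm 3.03 m, τ = 107 × 3.03 = 324.2 N·m counterclockwise.
Net load moment about support B = 964.7 N·m counterclockwise.
Reaction R at support A is upward at 6.58 m, arm 6.58 m → moment R × 6.58 clockwise.
Στ = 0 ⇒ R × 6.58 = 964.7 ⇒ R = 147 N.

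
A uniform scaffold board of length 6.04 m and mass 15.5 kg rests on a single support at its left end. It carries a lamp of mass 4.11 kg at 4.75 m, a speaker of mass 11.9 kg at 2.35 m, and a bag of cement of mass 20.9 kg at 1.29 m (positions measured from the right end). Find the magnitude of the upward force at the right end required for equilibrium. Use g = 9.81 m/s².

Sum moments about the left end (the unknown pivot reaction has zero arm there).
Beam weight: 15.5 × 9.81 = 152.1 N down at 3.02 m → arm 3.02 m, τ = 152.1 × 3.02 = 459.3 N·m clockwise.
Lamp: 4.11 × 9.81 = 40.32 N down at 4.75 m → arm 1.29 m, τ = 40.32 × 1.29 = 52.01 N·m clockwise.
Speaker: 11.9 × 9.81 = 116.7 N down at 2.35 m → arm 3.69 m, τ = 116.7 × 3.69 = 430.6 N·m clockwise.
Bag of cement: 20.9 × 9.81 = 205 N down at 1.29 m → arm 4.75 m, τ = 205 × 4.75 = 973.8 N·m clockwise.
Net moment of the loads = 1916 N·m clockwise.
The upward force F acts at the right end, arm 6.04 m, giving F × 6.04 counterclockwise.
Στ = 0 ⇒ F × 6.04 = 1916 ⇒ F = 1916 / 6.04 = 317 N.

F ≈ 317 N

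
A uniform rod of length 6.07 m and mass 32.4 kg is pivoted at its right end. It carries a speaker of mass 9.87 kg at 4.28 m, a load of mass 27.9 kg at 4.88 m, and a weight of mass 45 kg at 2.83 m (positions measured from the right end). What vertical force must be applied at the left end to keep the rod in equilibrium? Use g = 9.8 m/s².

Choose the right end as the axis so the unknown pivot reaction has zero arm there.
Beam weight: 32.4 × 9.8 = 317.5 N down at 3.035 m → arm 3.035 m, τ = 317.5 × 3.035 = 963.6 N·m counterclockwise.
Speaker: 9.87 × 9.8 = 96.73 N down at 4.28 m → arm 4.28 m, τ = 96.73 × 4.28 = 414 N·m counterclockwise.
Load: 27.9 × 9.8 = 273.4 N down at 4.88 m → arm 4.88 m, τ = 273.4 × 4.88 = 1334 N·m counterclockwise.
Weight: 45 × 9.8 = 441 N down at 2.83 m → arm 2.83 m, τ = 441 × 2.83 = 1248 N·m counterclockwise.
Net moment of the loads = 3960 N·m counterclockwise.
The upward force F acts at the left end, arm 6.07 m, giving F × 6.07 clockwise.
Balancing moments: F × 6.07 = 3960, giving F = 3960 / 6.07 = 652 N.

F ≈ 652 N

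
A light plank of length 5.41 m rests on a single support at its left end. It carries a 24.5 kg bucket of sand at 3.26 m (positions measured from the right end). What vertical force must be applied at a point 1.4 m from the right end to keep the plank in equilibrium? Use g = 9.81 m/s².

Taking torques about the left end:
Bucket of sand: 24.5 × 9.81 = 240.3 N down at 3.26 m → arm 2.15 m, τ = 240.3 × 2.15 = 516.6 N·m clockwise.
Net moment of the loads = 516.6 N·m clockwise.
The upward force F acts at a point 1.4 m from the right end, arm 4.01 m, giving F × 4.01 counterclockwise.
For rotational equilibrium, F × 4.01 = 516.6, so F = 516.6 / 4.01 = 129 N.

F ≈ 129 N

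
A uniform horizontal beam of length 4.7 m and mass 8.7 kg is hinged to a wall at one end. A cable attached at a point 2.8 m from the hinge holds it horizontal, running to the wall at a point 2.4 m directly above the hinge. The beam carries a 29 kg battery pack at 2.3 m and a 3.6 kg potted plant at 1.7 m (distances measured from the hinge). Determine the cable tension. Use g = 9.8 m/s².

T ≈ 502 N

Sum moments about the hinge (the unknown hinge reaction has zero arm there).
Beam weight: 8.7 × 9.8 = 85.26 N down at 2.35 m → arm 2.35 m, τ = 85.26 × 2.35 = 200.4 N·m clockwise.
Battery pack: 29 × 9.8 = 284.2 N down at 2.3 m → arm 2.3 m, τ = 284.2 × 2.3 = 653.7 N·m clockwise.
Potted plant: 3.6 × 9.8 = 35.28 N down at 1.7 m → arm 1.7 m, τ = 35.28 × 1.7 = 59.98 N·m clockwise.
Total clockwise load moment = 914.1 N·m.
The cable tension T acts at 2.8 m; only its component perpendicular to the beam, T sinθ, produces torque. sinθ = h/√(h²+d²) = 2.4/√(2.4²+2.8²) = 0.6508.
Setting net torque to zero: T × 2.8 × 0.6508 = 914.1 → T = 914.1 / 1.822 = 502 N.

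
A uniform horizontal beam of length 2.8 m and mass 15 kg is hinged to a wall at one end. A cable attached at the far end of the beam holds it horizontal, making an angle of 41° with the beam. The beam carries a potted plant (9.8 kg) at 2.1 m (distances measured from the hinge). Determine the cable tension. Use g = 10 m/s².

T ≈ 226 N

Sum moments about the hinge (the unknown hinge reaction has zero arm there).
Beam weight: 15 × 10 = 150 N down at 1.4 m → arm 1.4 m, τ = 150 × 1.4 = 210 N·m clockwise.
Potted plant: 9.8 × 10 = 98 N down at 2.1 m → arm 2.1 m, τ = 98 × 2.1 = 205.8 N·m clockwise.
Total clockwise load moment = 415.8 N·m.
The cable tension T acts at 2.8 m; only its component perpendicular to the beam, T sinθ, produces torque. sin 41° = 0.6561.
Στ = 0 ⇒ T × 2.8 × 0.6561 = 415.8 ⇒ T = 415.8 / 1.837 = 226 N.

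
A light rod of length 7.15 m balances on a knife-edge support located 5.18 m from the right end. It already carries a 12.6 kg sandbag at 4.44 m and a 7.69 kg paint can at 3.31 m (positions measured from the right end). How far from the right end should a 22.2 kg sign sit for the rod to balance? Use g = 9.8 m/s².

x ≈ 6.25 m from the right end

Taking torques about the knife-edge support (at 5.18 m from the right end):
Sandbag: 12.6 × 9.8 = 123.5 N down at 4.44 m → arm 0.74 m, τ = 123.5 × 0.74 = 91.39 N·m clockwise.
Paint can: 7.69 × 9.8 = 75.36 N down at 3.31 m → arm 1.87 m, τ = 75.36 × 1.87 = 140.9 N·m clockwise.
Net moment of existing loads = 232.3 N·m clockwise.
The sign weighs 22.2 × 9.8 = 217.6 N and must supply an equal counterclockwise moment, so its lever arm about the knife-edge support is 232.3 / 217.6 = 1.07 m.
That puts it at 5.18 + 1.07 = 6.25 m from the right end.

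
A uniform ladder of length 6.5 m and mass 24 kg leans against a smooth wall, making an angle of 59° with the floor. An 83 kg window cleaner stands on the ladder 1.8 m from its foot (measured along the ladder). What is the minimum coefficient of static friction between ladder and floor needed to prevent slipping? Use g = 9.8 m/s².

Take moments about the foot of the ladder.
Ladder weight 24×9.8 = 235.2 N acts at 3.25 m along the ladder; its horizontal arm is 3.25·cos59° = 1.674 m → τ = 393.7 N·m clockwise.
Window cleaner: 83×9.8 = 813.4 N at 1.8 m → arm 0.9271 m → τ = 754.1 N·m clockwise.
Wall normal N acts horizontally at the top; its moment arm is the height L sinθ = 6.5·sin59° = 5.572 m, counterclockwise.
Setting net torque to zero: N × 5.572 = 1148 → N = 206 N.
ΣFx = 0 ⇒ f = N_wall = 206 N. ΣFy = 0 ⇒ N_floor = 1049 N.
μ_min = f / N_floor = 206 / 1049 = 0.196.

μ_min ≈ 0.196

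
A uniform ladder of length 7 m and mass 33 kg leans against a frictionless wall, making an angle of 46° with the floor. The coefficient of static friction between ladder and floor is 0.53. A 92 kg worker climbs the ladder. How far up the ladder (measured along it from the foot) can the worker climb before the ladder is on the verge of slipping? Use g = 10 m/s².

Take moments about the foot of the ladder.
Ladder weight 33×10 = 330 N acts at 3.5 m along the ladder; its horizontal arm is 3.5·cos46° = 2.431 m → τ = 802.2 N·m clockwise.
Worker weight 92×10 = 920 N at distance d → arm d·cos46° → τ = 920·d·0.6947 clockwise.
Wall normal N at the top has arm L sinθ = 5.035 m counterclockwise, so Στ = 0 gives N·5.035 = 802.2 + 639.1·d.
ΣFy = 0 ⇒ N_floor = 1250 N, so the maximum friction is μ_s·N_floor = 0.53×1250 = 662.5 N. ΣFx = 0 ⇒ N_wall = f, so at the slipping point N = 662.5 N.
Substituting: 662.5×5.035 = 802.2 + 639.1·d ⇒ d = (3336 − 802.2) / 639.1 = 3.96 m.

d ≈ 3.96 m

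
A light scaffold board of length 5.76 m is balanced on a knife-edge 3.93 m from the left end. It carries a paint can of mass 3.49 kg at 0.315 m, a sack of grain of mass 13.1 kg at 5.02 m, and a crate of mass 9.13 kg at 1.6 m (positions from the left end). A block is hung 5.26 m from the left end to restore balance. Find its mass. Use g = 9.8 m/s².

Take moments about the knife-edge (at 3.93 m from the left end).
Paint can: 3.49 × 9.8 = 34.2 N down at 0.315 m → arm 3.615 m, τ = 34.2 × 3.615 = 123.6 N·m counterclockwise.
Sack of grain: 13.1 × 9.8 = 128.4 N down at 5.02 m → arm 1.09 m, τ = 128.4 × 1.09 = 140 N·m clockwise.
Crate: 9.13 × 9.8 = 89.47 N down at 1.6 m → arm 2.33 m, τ = 89.47 × 2.33 = 208.5 N·m counterclockwise.
Net moment of known loads = 192.1 N·m counterclockwise.
An unknown mass m at 5.26 m has arm 1.33 m; its moment is m·g·1.33 clockwise.
Setting net torque to zero: m × 9.8 × 1.33 = 192.1 → m = 192.1 / (9.8 × 1.33) = 14.7 kg.

m ≈ 14.7 kg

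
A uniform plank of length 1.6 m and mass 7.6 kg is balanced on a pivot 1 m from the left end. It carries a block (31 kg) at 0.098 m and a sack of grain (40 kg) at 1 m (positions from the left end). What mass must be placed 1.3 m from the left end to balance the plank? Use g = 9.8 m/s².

m ≈ 98.3 kg

Take moments about the pivot (at 1 m from the left end).
Beam weight: 7.6 × 9.8 = 74.48 N down at 0.8 m → arm 0.2 m, τ = 74.48 × 0.2 = 14.9 N·m counterclockwise.
Block: 31 × 9.8 = 303.8 N down at 0.098 m → arm 0.902 m, τ = 303.8 × 0.902 = 274 N·m counterclockwise.
Sack of grain: acts at the pivot, moment arm 0 → no torque.
Net moment of known loads = 288.9 N·m counterclockwise.
An unknown mass m at 1.3 m has arm 0.3 m; its moment is m·g·0.3 clockwise.
For rotational equilibrium, m × 9.8 × 0.3 = 288.9, so m = 288.9 / (9.8 × 0.3) = 98.3 kg.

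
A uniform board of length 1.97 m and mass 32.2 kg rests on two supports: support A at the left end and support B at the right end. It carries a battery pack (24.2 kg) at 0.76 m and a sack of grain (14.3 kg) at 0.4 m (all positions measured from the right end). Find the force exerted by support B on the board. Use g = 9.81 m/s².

R_B ≈ 416 N

Taking torques about support A:
Beam weight: 32.2 × 9.81 = 315.9 N down at 0.985 m → arm 0.985 m, τ = 315.9 × 0.985 = 311.2 N·m clockwise.
Battery pack: 24.2 × 9.81 = 237.4 N down at 0.76 m → arm 1.21 m, τ = 237.4 × 1.21 = 287.3 N·m clockwise.
Sack of grain: 14.3 × 9.81 = 140.3 N down at 0.4 m → arm 1.57 m, τ = 140.3 × 1.57 = 220.3 N·m clockwise.
Net load moment about support A = 818.8 N·m clockwise.
Reaction R at support B is upward at 0 m, arm 1.97 m → moment R × 1.97 counterclockwise.
Στ = 0 ⇒ R × 1.97 = 818.8 ⇒ R = 416 N.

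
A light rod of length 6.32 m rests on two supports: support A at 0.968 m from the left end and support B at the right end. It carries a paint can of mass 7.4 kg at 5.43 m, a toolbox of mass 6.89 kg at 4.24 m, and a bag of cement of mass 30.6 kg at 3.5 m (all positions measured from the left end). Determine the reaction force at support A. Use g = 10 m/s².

Taking torques about support B:
Paint can: 7.4 × 10 = 74 N down at 5.43 m → arm 0.89 m, τ = 74 × 0.89 = 65.86 N·m counterclockwise.
Toolbox: 6.89 × 10 = 68.9 N down at 4.24 m → arm 2.08 m, τ = 68.9 × 2.08 = 143.3 N·m counterclockwise.
Bag of cement: 30.6 × 10 = 306 N down at 3.5 m → arm 2.82 m, τ = 306 × 2.82 = 862.9 N·m counterclockwise.
Net load moment about support B = 1072 N·m counterclockwise.
Reaction R at support A is upward at 0.968 m, arm 5.352 m → moment R × 5.352 clockwise.
For rotational equilibrium, R × 5.352 = 1072, so R = 200 N.

R_A ≈ 200 N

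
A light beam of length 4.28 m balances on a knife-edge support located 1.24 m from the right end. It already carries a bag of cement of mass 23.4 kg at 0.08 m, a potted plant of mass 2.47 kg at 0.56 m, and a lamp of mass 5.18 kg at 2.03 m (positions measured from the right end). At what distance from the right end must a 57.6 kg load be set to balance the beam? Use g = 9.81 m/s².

x ≈ 1.67 m from the right end

Taking torques about the knife-edge support (at 1.24 m from the right end):
Bag of cement: 23.4 × 9.81 = 229.6 N down at 0.08 m → arm 1.16 m, τ = 229.6 × 1.16 = 266.3 N·m clockwise.
Potted plant: 2.47 × 9.81 = 24.23 N down at 0.56 m → arm 0.68 m, τ = 24.23 × 0.68 = 16.48 N·m clockwise.
Lamp: 5.18 × 9.81 = 50.82 N down at 2.03 m → arm 0.79 m, τ = 50.82 × 0.79 = 40.15 N·m counterclockwise.
Net moment of existing loads = 242.6 N·m clockwise.
The load weighs 57.6 × 9.81 = 565.1 N and must supply an equal counterclockwise moment, so its lever arm about the knife-edge support is 242.6 / 565.1 = 0.429 m.
That puts it at 1.24 + 0.429 = 1.67 m from the right end.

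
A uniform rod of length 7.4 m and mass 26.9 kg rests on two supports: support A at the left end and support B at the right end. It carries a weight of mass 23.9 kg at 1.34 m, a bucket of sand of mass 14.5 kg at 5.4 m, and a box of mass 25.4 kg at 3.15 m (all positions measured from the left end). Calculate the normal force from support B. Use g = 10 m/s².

Take moments about support A.
Beam weight: 26.9 × 10 = 269 N down at 3.7 m → arm 3.7 m, τ = 269 × 3.7 = 995.3 N·m clockwise.
Weight: 23.9 × 10 = 239 N down at 1.34 m → arm 1.34 m, τ = 239 × 1.34 = 320.3 N·m clockwise.
Bucket of sand: 14.5 × 10 = 145 N down at 5.4 m → arm 5.4 m, τ = 145 × 5.4 = 783 N·m clockwise.
Box: 25.4 × 10 = 254 N down at 3.15 m → arm 3.15 m, τ = 254 × 3.15 = 800.1 N·m clockwise.
Net load moment about support A = 2899 N·m clockwise.
Reaction R at support B is upward at 7.4 m, arm 7.4 m → moment R × 7.4 counterclockwise.
For rotational equilibrium, R × 7.4 = 2899, so R = 392 N.

R_B ≈ 392 N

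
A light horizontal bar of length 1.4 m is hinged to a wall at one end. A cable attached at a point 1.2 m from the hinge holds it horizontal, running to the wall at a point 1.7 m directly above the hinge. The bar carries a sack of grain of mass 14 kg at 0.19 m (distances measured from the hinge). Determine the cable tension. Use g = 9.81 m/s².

Sum moments about the hinge (the unknown hinge reaction has zero arm there).
Sack of grain: 14 × 9.81 = 137.3 N down at 0.19 m → arm 0.19 m, τ = 137.3 × 0.19 = 26.09 N·m clockwise.
Total clockwise load moment = 26.09 N·m.
The cable tension T acts at 1.2 m; only its component perpendicular to the bar, T sinθ, produces torque. sinθ = h/√(h²+d²) = 1.7/√(1.7²+1.2²) = 0.817.
For rotational equilibrium, T × 1.2 × 0.817 = 26.09, so T = 26.09 / 0.9804 = 26.6 N.

T ≈ 26.6 N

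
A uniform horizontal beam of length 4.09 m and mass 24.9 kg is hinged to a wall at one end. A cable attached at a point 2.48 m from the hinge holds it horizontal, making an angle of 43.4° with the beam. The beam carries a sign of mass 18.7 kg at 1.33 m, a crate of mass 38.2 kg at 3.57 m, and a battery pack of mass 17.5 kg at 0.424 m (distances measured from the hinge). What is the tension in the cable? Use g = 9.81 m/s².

Sum moments about the hinge (the unknown hinge reaction has zero arm there).
Beam weight: 24.9 × 9.81 = 244.3 N down at 2.045 m → arm 2.045 m, τ = 244.3 × 2.045 = 499.6 N·m clockwise.
Sign: 18.7 × 9.81 = 183.4 N down at 1.33 m → arm 1.33 m, τ = 183.4 × 1.33 = 243.9 N·m clockwise.
Crate: 38.2 × 9.81 = 374.7 N down at 3.57 m → arm 3.57 m, τ = 374.7 × 3.57 = 1338 N·m clockwise.
Battery pack: 17.5 × 9.81 = 171.7 N down at 0.424 m → arm 0.424 m, τ = 171.7 × 0.424 = 72.8 N·m clockwise.
Total clockwise load moment = 2154 N·m.
The cable tension T acts at 2.48 m; only its component perpendicular to the beam, T sinθ, produces torque. sin 43.4° = 0.6871.
Setting net torque to zero: T × 2.48 × 0.6871 = 2154 → T = 2154 / 1.704 = 1260 N.

T ≈ 1260 N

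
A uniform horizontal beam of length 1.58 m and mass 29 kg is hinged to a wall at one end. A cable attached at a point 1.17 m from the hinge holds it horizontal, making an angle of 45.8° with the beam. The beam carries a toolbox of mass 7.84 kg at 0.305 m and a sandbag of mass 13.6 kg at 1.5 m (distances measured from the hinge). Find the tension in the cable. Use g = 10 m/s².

T ≈ 545 N

Sum moments about the hinge (the unknown hinge reaction has zero arm there).
Beam weight: 29 × 10 = 290 N down at 0.79 m → arm 0.79 m, τ = 290 × 0.79 = 229.1 N·m clockwise.
Toolbox: 7.84 × 10 = 78.4 N down at 0.305 m → arm 0.305 m, τ = 78.4 × 0.305 = 23.91 N·m clockwise.
Sandbag: 13.6 × 10 = 136 N down at 1.5 m → arm 1.5 m, τ = 136 × 1.5 = 204 N·m clockwise.
Total clockwise load moment = 457 N·m.
The cable tension T acts at 1.17 m; only its component perpendicular to the beam, T sinθ, produces torque. sin 45.8° = 0.7169.
For rotational equilibrium, T × 1.17 × 0.7169 = 457, so T = 457 / 0.8388 = 545 N.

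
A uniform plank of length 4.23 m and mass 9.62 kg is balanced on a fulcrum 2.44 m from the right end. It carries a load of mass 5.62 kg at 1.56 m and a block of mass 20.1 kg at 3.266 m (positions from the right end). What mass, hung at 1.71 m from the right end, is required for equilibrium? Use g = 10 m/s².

m ≈ 11.7 kg

Taking torques about the fulcrum (at 2.44 m from the right end):
Beam weight: 9.62 × 10 = 96.2 N down at 2.115 m → arm 0.325 m, τ = 96.2 × 0.325 = 31.27 N·m clockwise.
Load: 5.62 × 10 = 56.2 N down at 1.56 m → arm 0.88 m, τ = 56.2 × 0.88 = 49.46 N·m clockwise.
Block: 20.1 × 10 = 201 N down at 3.266 m → arm 0.826 m, τ = 201 × 0.826 = 166 N·m counterclockwise.
Net moment of known loads = 85.27 N·m counterclockwise.
An unknown mass m at 1.71 m has arm 0.73 m; its moment is m·g·0.73 clockwise.
Στ = 0 ⇒ m × 10 × 0.73 = 85.27 ⇒ m = 85.27 / (10 × 0.73) = 11.7 kg.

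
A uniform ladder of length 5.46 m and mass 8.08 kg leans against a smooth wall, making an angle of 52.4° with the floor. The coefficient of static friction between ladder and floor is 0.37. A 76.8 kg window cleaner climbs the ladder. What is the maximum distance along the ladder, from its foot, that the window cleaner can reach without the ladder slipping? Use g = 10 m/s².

d ≈ 2.61 m

Sum moments about the foot of the ladder (the floor normal and friction both act there and drop out).
Ladder weight 8.08×10 = 80.8 N acts at 2.73 m along the ladder; its horizontal arm is 2.73·cos52.4° = 1.666 m → τ = 134.6 N·m clockwise.
Window cleaner weight 76.8×10 = 768 N at distance d → arm d·cos52.4° → τ = 768·d·0.6101 clockwise.
Wall normal N at the top has arm L sinθ = 4.326 m counterclockwise, so Στ = 0 gives N·4.326 = 134.6 + 468.6·d.
ΣFy = 0 ⇒ N_floor = 848.8 N, so the maximum friction is μ_s·N_floor = 0.37×848.8 = 314.1 N. ΣFx = 0 ⇒ N_wall = f, so at the slipping point N = 314.1 N.
Substituting: 314.1×4.326 = 134.6 + 468.6·d ⇒ d = (1359 − 134.6) / 468.6 = 2.61 m.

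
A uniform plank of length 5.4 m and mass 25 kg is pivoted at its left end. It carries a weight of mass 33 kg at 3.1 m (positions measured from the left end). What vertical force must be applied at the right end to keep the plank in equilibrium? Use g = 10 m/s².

F ≈ 314 N

Taking torques about the left end:
Beam weight: 25 × 10 = 250 N down at 2.7 m → arm 2.7 m, τ = 250 × 2.7 = 675 N·m clockwise.
Weight: 33 × 10 = 330 N down at 3.1 m → arm 3.1 m, τ = 330 × 3.1 = 1023 N·m clockwise.
Net moment of the loads = 1698 N·m clockwise.
The upward force F acts at the right end, arm 5.4 m, giving F × 5.4 counterclockwise.
Setting net torque to zero: F × 5.4 = 1698 → F = 1698 / 5.4 = 314 N.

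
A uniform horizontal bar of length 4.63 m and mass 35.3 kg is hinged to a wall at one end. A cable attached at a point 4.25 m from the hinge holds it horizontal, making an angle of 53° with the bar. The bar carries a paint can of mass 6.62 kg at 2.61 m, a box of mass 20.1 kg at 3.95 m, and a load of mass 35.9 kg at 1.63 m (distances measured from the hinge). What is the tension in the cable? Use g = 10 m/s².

T ≈ 698 N

Taking torques about the hinge:
Beam weight: 35.3 × 10 = 353 N down at 2.315 m → arm 2.315 m, τ = 353 × 2.315 = 817.2 N·m clockwise.
Paint can: 6.62 × 10 = 66.2 N down at 2.61 m → arm 2.61 m, τ = 66.2 × 2.61 = 172.8 N·m clockwise.
Box: 20.1 × 10 = 201 N down at 3.95 m → arm 3.95 m, τ = 201 × 3.95 = 794 N·m clockwise.
Load: 35.9 × 10 = 359 N down at 1.63 m → arm 1.63 m, τ = 359 × 1.63 = 585.2 N·m clockwise.
Total clockwise load moment = 2369 N·m.
The cable tension T acts at 4.25 m; only its component perpendicular to the bar, T sinθ, produces torque. sin 53° = 0.7986.
Setting net torque to zero: T × 4.25 × 0.7986 = 2369 → T = 2369 / 3.394 = 698 N.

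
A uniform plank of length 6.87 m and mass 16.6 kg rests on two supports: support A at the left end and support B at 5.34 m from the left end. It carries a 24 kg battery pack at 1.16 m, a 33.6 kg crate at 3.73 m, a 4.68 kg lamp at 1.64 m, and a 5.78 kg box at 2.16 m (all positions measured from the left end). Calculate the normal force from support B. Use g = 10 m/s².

R_B ≈ 431 N

Sum moments about support A (its reaction then has zero moment arm).
Beam weight: 16.6 × 10 = 166 N down at 3.435 m → arm 3.435 m, τ = 166 × 3.435 = 570.2 N·m clockwise.
Battery pack: 24 × 10 = 240 N down at 1.16 m → arm 1.16 m, τ = 240 × 1.16 = 278.4 N·m clockwise.
Crate: 33.6 × 10 = 336 N down at 3.73 m → arm 3.73 m, τ = 336 × 3.73 = 1253 N·m clockwise.
Lamp: 4.68 × 10 = 46.8 N down at 1.64 m → arm 1.64 m, τ = 46.8 × 1.64 = 76.75 N·m clockwise.
Box: 5.78 × 10 = 57.8 N down at 2.16 m → arm 2.16 m, τ = 57.8 × 2.16 = 124.8 N·m clockwise.
Net load moment about support A = 2303 N·m clockwise.
Reaction R at support B is upward at 5.34 m, arm 5.34 m → moment R × 5.34 counterclockwise.
Στ = 0 ⇒ R × 5.34 = 2303 ⇒ R = 431 N.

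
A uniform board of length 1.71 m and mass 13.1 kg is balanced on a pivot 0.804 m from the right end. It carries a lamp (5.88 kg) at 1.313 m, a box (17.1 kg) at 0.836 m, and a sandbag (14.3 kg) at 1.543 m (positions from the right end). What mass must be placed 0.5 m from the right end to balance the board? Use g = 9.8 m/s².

m ≈ 48.6 kg

Choose the pivot (at 0.804 m from the right end) as the axis so the support reaction has zero arm there.
Beam weight: 13.1 × 9.8 = 128.4 N down at 0.855 m → arm 0.051 m, τ = 128.4 × 0.051 = 6.548 N·m counterclockwise.
Lamp: 5.88 × 9.8 = 57.62 N down at 1.313 m → arm 0.509 m, τ = 57.62 × 0.509 = 29.33 N·m counterclockwise.
Box: 17.1 × 9.8 = 167.6 N down at 0.836 m → arm 0.032 m, τ = 167.6 × 0.032 = 5.363 N·m counterclockwise.
Sandbag: 14.3 × 9.8 = 140.1 N down at 1.543 m → arm 0.739 m, τ = 140.1 × 0.739 = 103.5 N·m counterclockwise.
Net moment of known loads = 144.7 N·m counterclockwise.
An unknown mass m at 0.5 m has arm 0.304 m; its moment is m·g·0.304 clockwise.
For rotational equilibrium, m × 9.8 × 0.304 = 144.7, so m = 144.7 / (9.8 × 0.304) = 48.6 kg.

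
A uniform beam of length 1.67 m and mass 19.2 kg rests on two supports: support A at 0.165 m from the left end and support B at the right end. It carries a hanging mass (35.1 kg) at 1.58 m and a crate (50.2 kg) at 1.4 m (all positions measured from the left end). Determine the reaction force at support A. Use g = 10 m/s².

R_A ≈ 218 N

Take moments about support B.
Beam weight: 19.2 × 10 = 192 N down at 0.835 m → arm 0.835 m, τ = 192 × 0.835 = 160.3 N·m counterclockwise.
Hanging mass: 35.1 × 10 = 351 N down at 1.58 m → arm 0.09 m, τ = 351 × 0.09 = 31.59 N·m counterclockwise.
Crate: 50.2 × 10 = 502 N down at 1.4 m → arm 0.27 m, τ = 502 × 0.27 = 135.5 N·m counterclockwise.
Net load moment about support B = 327.4 N·m counterclockwise.
Reaction R at support A is upward at 0.165 m, arm 1.505 m → moment R × 1.505 clockwise.
Setting net torque to zero: R × 1.505 = 327.4 → R = 218 N.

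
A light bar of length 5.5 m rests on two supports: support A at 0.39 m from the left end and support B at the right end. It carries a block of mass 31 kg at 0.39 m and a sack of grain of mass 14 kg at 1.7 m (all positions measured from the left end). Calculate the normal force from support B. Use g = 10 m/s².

R_B ≈ 35.9 N

About support A:
Block: acts at the support A, moment arm 0 → no torque.
Sack of grain: 14 × 10 = 140 N down at 1.7 m → arm 1.31 m, τ = 140 × 1.31 = 183.4 N·m clockwise.
Net load moment about support A = 183.4 N·m clockwise.
Reaction R at support B is upward at 5.5 m, arm 5.11 m → moment R × 5.11 counterclockwise.
For rotational equilibrium, R × 5.11 = 183.4, so R = 35.9 N.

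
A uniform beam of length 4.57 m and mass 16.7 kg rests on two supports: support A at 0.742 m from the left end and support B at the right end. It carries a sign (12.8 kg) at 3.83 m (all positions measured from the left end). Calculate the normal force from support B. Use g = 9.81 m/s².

R_B ≈ 167 N

Sum moments about support A (its reaction then has zero moment arm).
Beam weight: 16.7 × 9.81 = 163.8 N down at 2.285 m → arm 1.543 m, τ = 163.8 × 1.543 = 252.7 N·m clockwise.
Sign: 12.8 × 9.81 = 125.6 N down at 3.83 m → arm 3.088 m, τ = 125.6 × 3.088 = 387.9 N·m clockwise.
Net load moment about support A = 640.6 N·m clockwise.
Reaction R at support B is upward at 4.57 m, arm 3.828 m → moment R × 3.828 counterclockwise.
Balancing moments: R × 3.828 = 640.6, giving R = 167 N.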